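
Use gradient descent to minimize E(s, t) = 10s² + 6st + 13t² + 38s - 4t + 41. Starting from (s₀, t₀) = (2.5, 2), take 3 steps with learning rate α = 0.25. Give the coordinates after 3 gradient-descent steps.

∇E = (20s + 6t + 38, 6s + 26t - 4)
(s₁, t₁) = (2.5, 2) − 0.25·(100, 63) = (-22.5, -13.75)
(s₂, t₂) = (-22.5, -13.75) − 0.25·(-494.5, -496.5) = (101.125, 110.375)
(s₃, t₃) = (101.125, 110.375) − 0.25·(2722.75, 3472.5) = (-579.5625, -757.75)

(-579.5625, -757.75)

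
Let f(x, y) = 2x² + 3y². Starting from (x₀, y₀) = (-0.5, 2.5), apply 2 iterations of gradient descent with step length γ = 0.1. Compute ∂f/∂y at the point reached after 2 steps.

2.4

∇f = (4x, 6y)
(x₁, y₁) = (-0.5, 2.5) − 0.1·(-2, 15) = (-0.3, 1)
(x₂, y₂) = (-0.3, 1) − 0.1·(-1.2, 6) = (-0.18, 0.4)
∂f/∂y at (-0.18, 0.4) = 2.4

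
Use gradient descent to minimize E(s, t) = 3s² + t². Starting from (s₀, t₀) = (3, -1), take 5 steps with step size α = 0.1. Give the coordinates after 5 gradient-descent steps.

∇E = (6s, 2t)
Step 1: at (3, -1), ∇E = (18, -2) → (3, -1) − 0.1·(18, -2) = (1.2, -0.8)
Step 2: at (1.2, -0.8), ∇E = (7.2, -1.6) → (1.2, -0.8) − 0.1·(7.2, -1.6) = (0.48, -0.64)
Step 3: at (0.48, -0.64), ∇E = (2.88, -1.28) → (0.48, -0.64) − 0.1·(2.88, -1.28) = (0.192, -0.512)
Step 4: at (0.192, -0.512), ∇E = (1.152, -1.024) → (0.192, -0.512) − 0.1·(1.152, -1.024) = (0.0768, -0.4096)
Step 5: at (0.0768, -0.4096), ∇E = (0.4608, -0.8192) → (0.0768, -0.4096) − 0.1·(0.4608, -0.8192) = (0.03072, -0.32768)

(0.03072, -0.32768)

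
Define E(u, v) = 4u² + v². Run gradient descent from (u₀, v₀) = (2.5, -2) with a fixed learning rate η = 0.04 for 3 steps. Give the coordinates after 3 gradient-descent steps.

∇E = (8u, 2v)
Step 1: at (2.5, -2), ∇E = (20, -4) → (2.5, -2) − 0.04·(20, -4) = (1.7, -1.84)
Step 2: at (1.7, -1.84), ∇E = (13.6, -3.68) → (1.7, -1.84) − 0.04·(13.6, -3.68) = (1.156, -1.6928)
Step 3: at (1.156, -1.6928), ∇E = (9.248, -3.3856) → (1.156, -1.6928) − 0.04·(9.248, -3.3856) = (0.78608, -1.557376)

(0.78608, -1.557376)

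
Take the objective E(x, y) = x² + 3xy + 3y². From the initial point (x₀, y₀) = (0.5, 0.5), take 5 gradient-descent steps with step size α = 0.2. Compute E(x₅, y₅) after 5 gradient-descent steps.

0.0062128128

∇E = (2x + 3y, 3x + 6y)
(x₁, y₁) = (0.5, 0.5) − 0.2·(2.5, 4.5) = (0, -0.4)
(x₂, y₂) = (0, -0.4) − 0.2·(-1.2, -2.4) = (0.24, 0.08)
(x₃, y₃) = (0.24, 0.08) − 0.2·(0.72, 1.2) = (0.096, -0.16)
(x₄, y₄) = (0.096, -0.16) − 0.2·(-0.288, -0.672) = (0.1536, -0.0256)
(x₅, y₅) = (0.1536, -0.0256) − 0.2·(0.2304, 0.3072) = (0.10752, -0.08704)
E(0.10752, -0.08704) = 0.0062128128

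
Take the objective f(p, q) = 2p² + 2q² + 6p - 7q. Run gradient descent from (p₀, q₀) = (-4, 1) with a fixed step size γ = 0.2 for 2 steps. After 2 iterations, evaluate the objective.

-10.6032

∇f = (4p + 6, 4q - 7)
Step 1: at (-4, 1), ∇f = (-10, -3) → (-4, 1) − 0.2·(-10, -3) = (-2, 1.6)
Step 2: at (-2, 1.6), ∇f = (-2, -0.6) → (-2, 1.6) − 0.2·(-2, -0.6) = (-1.6, 1.72)
f(-1.6, 1.72) = -10.6032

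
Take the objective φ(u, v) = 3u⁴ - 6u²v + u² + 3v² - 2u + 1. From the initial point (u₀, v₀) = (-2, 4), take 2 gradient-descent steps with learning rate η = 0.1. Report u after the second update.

∇φ = (12u³ - 12uv + 2u - 2, -6u² + 6v)
(u₁, v₁) = (-2, 4) − 0.1·(-6, 0) = (-1.4, 4)
(u₂, v₂) = (-1.4, 4) − 0.1·(29.472, 12.24) = (-4.3472, 2.776)
u = -4.3472

-4.3472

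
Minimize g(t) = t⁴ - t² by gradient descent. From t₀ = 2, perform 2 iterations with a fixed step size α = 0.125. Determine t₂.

g′(t) = 4t³ - 2t
t₁ = 2 − 0.125·28 = -1.5
t₂ = -1.5 − 0.125·(-10.5) = -0.1875

-0.1875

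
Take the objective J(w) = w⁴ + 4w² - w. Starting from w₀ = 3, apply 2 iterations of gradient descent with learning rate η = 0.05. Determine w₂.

6.867775

J′(w) = 4w³ + 8w - 1
Step 1: J′(3) = 131; w₁ = 3 − 0.05·131 = -3.55
Step 2: J′(-3.55) = -208.3555; w₂ = -3.55 − 0.05·(-208.3555) = 6.867775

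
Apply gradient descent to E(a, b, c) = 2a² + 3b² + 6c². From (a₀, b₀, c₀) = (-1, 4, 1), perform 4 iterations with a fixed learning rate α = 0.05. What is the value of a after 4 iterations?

∇E = (4a, 6b, 12c)
(a₁, b₁, c₁) = (-1, 4, 1) − 0.05·(-4, 24, 12) = (-0.8, 2.8, 0.4)
(a₂, b₂, c₂) = (-0.8, 2.8, 0.4) − 0.05·(-3.2, 16.8, 4.8) = (-0.64, 1.96, 0.16)
(a₃, b₃, c₃) = (-0.64, 1.96, 0.16) − 0.05·(-2.56, 11.76, 1.92) = (-0.512, 1.372, 0.064)
(a₄, b₄, c₄) = (-0.512, 1.372, 0.064) − 0.05·(-2.048, 8.232, 0.768) = (-0.4096, 0.9604, 0.0256)
a = -0.4096

-0.4096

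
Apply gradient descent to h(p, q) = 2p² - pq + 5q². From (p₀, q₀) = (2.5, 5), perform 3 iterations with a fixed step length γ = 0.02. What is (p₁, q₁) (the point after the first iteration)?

(2.4, 4.05)

∇h = (4p - q, -p + 10q)
(p₁, q₁) = (2.5, 5) − 0.02·(5, 47.5) = (2.4, 4.05)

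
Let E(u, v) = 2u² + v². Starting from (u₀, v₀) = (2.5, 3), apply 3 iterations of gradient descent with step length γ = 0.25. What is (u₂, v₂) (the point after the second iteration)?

∇E = (4u, 2v)
Step 1: at (2.5, 3), ∇E = (10, 6) → (2.5, 3) − 0.25·(10, 6) = (0, 1.5)
Step 2: at (0, 1.5), ∇E = (0, 3) → (0, 1.5) − 0.25·(0, 3) = (0, 0.75)

(0, 0.75)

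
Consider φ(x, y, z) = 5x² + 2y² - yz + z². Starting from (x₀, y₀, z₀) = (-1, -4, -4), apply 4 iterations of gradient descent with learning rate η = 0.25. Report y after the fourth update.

-0.265625

∇φ = (10x, 4y - z, -y + 2z)
Step 1: at (-1, -4, -4), ∇φ = (-10, -12, -4) → (-1, -4, -4) − 0.25·(-10, -12, -4) = (1.5, -1, -3)
Step 2: at (1.5, -1, -3), ∇φ = (15, -1, -5) → (1.5, -1, -3) − 0.25·(15, -1, -5) = (-2.25, -0.75, -1.75)
Step 3: at (-2.25, -0.75, -1.75), ∇φ = (-22.5, -1.25, -2.75) → (-2.25, -0.75, -1.75) − 0.25·(-22.5, -1.25, -2.75) = (3.375, -0.4375, -1.0625)
Step 4: at (3.375, -0.4375, -1.0625), ∇φ = (33.75, -0.6875, -1.6875) → (3.375, -0.4375, -1.0625) − 0.25·(33.75, -0.6875, -1.6875) = (-5.0625, -0.265625, -0.640625)
y = -0.265625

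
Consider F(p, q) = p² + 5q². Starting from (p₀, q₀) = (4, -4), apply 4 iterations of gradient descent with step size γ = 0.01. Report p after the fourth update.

∇F = (2p, 10q)
Step 1: at (4, -4), ∇F = (8, -40) → (4, -4) − 0.01·(8, -40) = (3.92, -3.6)
Step 2: at (3.92, -3.6), ∇F = (7.84, -36) → (3.92, -3.6) − 0.01·(7.84, -36) = (3.8416, -3.24)
Step 3: at (3.8416, -3.24), ∇F = (7.6832, -32.4) → (3.8416, -3.24) − 0.01·(7.6832, -32.4) = (3.764768, -2.916)
Step 4: at (3.764768, -2.916), ∇F = (7.529536, -29.16) → (3.764768, -2.916) − 0.01·(7.529536, -29.16) = (3.68947264, -2.6244)
p = 3.68947264

3.68947264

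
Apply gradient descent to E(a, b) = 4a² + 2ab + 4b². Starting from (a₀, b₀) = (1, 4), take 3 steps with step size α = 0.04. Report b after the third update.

∇E = (8a + 2b, 2a + 8b)
(a₁, b₁) = (1, 4) − 0.04·(16, 34) = (0.36, 2.64)
(a₂, b₂) = (0.36, 2.64) − 0.04·(8.16, 21.84) = (0.0336, 1.7664)
(a₃, b₃) = (0.0336, 1.7664) − 0.04·(3.8016, 14.1984) = (-0.118464, 1.198464)
b = 1.198464

1.198464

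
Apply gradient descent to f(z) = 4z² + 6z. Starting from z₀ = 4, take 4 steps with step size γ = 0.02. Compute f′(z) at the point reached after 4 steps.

18.91911168

f′(z) = 8z + 6
z₁ = 4 − 0.02·38 = 3.24
z₂ = 3.24 − 0.02·31.92 = 2.6016
z₃ = 2.6016 − 0.02·26.8128 = 2.065344
z₄ = 2.065344 − 0.02·22.522752 = 1.61488896
f′(z) at (1.61488896) = 18.91911168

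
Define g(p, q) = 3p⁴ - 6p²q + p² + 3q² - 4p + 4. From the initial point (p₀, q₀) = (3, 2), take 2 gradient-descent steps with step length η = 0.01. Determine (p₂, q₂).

(0.61270368, 2.287496)

∇g = (12p³ - 12pq + 2p - 4, -6p² + 6q)
(p₁, q₁) = (3, 2) − 0.01·(254, -42) = (0.46, 2.42)
(p₂, q₂) = (0.46, 2.42) − 0.01·(-15.270368, 13.2504) = (0.61270368, 2.287496)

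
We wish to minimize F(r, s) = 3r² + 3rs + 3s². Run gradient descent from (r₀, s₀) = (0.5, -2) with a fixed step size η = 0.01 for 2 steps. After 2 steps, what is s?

∇F = (6r + 3s, 3r + 6s)
Step 1: at (0.5, -2), ∇F = (-3, -10.5) → (0.5, -2) − 0.01·(-3, -10.5) = (0.53, -1.895)
Step 2: at (0.53, -1.895), ∇F = (-2.505, -9.78) → (0.53, -1.895) − 0.01·(-2.505, -9.78) = (0.55505, -1.7972)
s = -1.7972

-1.7972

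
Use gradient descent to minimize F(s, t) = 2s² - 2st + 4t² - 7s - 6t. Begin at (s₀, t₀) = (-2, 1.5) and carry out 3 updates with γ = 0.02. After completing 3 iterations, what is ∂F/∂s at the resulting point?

∇F = (4s - 2t - 7, -2s + 8t - 6)
(s₁, t₁) = (-2, 1.5) − 0.02·(-18, 10) = (-1.64, 1.3)
(s₂, t₂) = (-1.64, 1.3) − 0.02·(-16.16, 7.68) = (-1.3168, 1.1464)
(s₃, t₃) = (-1.3168, 1.1464) − 0.02·(-14.56, 5.8048) = (-1.0256, 1.030304)
∂F/∂s at (-1.0256, 1.030304) = -13.163008

-13.163008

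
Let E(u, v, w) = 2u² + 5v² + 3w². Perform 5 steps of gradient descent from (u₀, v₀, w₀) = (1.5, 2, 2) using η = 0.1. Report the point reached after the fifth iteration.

∇E = (4u, 10v, 6w)
(u₁, v₁, w₁) = (1.5, 2, 2) − 0.1·(6, 20, 12) = (0.9, 0, 0.8)
(u₂, v₂, w₂) = (0.9, 0, 0.8) − 0.1·(3.6, 0, 4.8) = (0.54, 0, 0.32)
(u₃, v₃, w₃) = (0.54, 0, 0.32) − 0.1·(2.16, 0, 1.92) = (0.324, 0, 0.128)
(u₄, v₄, w₄) = (0.324, 0, 0.128) − 0.1·(1.296, 0, 0.768) = (0.1944, 0, 0.0512)
(u₅, v₅, w₅) = (0.1944, 0, 0.0512) − 0.1·(0.7776, 0, 0.3072) = (0.11664, 0, 0.02048)

(0.11664, 0, 0.02048)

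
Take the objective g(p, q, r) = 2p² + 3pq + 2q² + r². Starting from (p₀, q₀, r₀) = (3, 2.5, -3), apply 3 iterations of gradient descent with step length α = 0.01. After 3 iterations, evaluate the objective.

∇g = (4p + 3q, 3p + 4q, 2r)
Step 1: at (3, 2.5, -3), ∇g = (19.5, 19, -6) → (3, 2.5, -3) − 0.01·(19.5, 19, -6) = (2.805, 2.31, -2.94)
Step 2: at (2.805, 2.31, -2.94), ∇g = (18.15, 17.655, -5.88) → (2.805, 2.31, -2.94) − 0.01·(18.15, 17.655, -5.88) = (2.6235, 2.13345, -2.8812)
Step 3: at (2.6235, 2.13345, -2.8812), ∇g = (16.89435, 16.4043, -5.7624) → (2.6235, 2.13345, -2.8812) − 0.01·(16.89435, 16.4043, -5.7624) = (2.4545565, 1.969407, -2.823576)
g(2.4545565, 1.969407, -2.823576) = 42.281466773445

42.281466773445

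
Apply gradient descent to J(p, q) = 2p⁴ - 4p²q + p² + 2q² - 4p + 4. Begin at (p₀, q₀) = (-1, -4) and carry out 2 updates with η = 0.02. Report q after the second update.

-3.311488

∇J = (8p³ - 8pq + 2p - 4, -4p² + 4q)
Step 1: at (-1, -4), ∇J = (-46, -20) → (-1, -4) − 0.02·(-46, -20) = (-0.08, -3.6)
Step 2: at (-0.08, -3.6), ∇J = (-6.468096, -14.4256) → (-0.08, -3.6) − 0.02·(-6.468096, -14.4256) = (0.04936192, -3.311488)
q = -3.311488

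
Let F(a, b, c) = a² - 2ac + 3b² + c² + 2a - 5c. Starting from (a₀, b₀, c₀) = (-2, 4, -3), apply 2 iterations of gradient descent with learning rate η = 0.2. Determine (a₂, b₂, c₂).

(-2.72, 0.16, -1.08)

∇F = (2a - 2c + 2, 6b, -2a + 2c - 5)
(a₁, b₁, c₁) = (-2, 4, -3) − 0.2·(4, 24, -7) = (-2.8, -0.8, -1.6)
(a₂, b₂, c₂) = (-2.8, -0.8, -1.6) − 0.2·(-0.4, -4.8, -2.6) = (-2.72, 0.16, -1.08)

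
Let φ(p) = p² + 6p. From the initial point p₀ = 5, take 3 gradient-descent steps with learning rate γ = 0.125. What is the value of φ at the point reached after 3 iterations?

φ′(p) = 2p + 6
p₁ = 5 − 0.125·16 = 3
p₂ = 3 − 0.125·12 = 1.5
p₃ = 1.5 − 0.125·9 = 0.375
φ(0.375) = 2.390625

2.390625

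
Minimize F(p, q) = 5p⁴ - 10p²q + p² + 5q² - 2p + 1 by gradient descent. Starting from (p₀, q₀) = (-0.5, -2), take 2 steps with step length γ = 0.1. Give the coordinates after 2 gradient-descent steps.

∇F = (20p³ - 20pq + 2p - 2, -10p² + 10q)
Step 1: at (-0.5, -2), ∇F = (-25.5, -22.5) → (-0.5, -2) − 0.1·(-25.5, -22.5) = (2.05, 0.25)
Step 2: at (2.05, 0.25), ∇F = (164.1525, -39.525) → (2.05, 0.25) − 0.1·(164.1525, -39.525) = (-14.36525, 4.2025)

(-14.36525, 4.2025)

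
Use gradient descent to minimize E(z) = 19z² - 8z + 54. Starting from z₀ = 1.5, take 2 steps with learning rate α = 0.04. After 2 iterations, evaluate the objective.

55.46778816

E′(z) = 38z - 8
z₁ = 1.5 − 0.04·49 = -0.46
z₂ = -0.46 − 0.04·(-25.48) = 0.5592
E(0.5592) = 55.46778816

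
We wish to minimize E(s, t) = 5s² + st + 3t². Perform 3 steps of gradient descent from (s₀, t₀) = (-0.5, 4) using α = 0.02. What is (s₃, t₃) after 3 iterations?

(-0.426, 2.751172)

∇E = (10s + t, s + 6t)
(s₁, t₁) = (-0.5, 4) − 0.02·(-1, 23.5) = (-0.48, 3.53)
(s₂, t₂) = (-0.48, 3.53) − 0.02·(-1.27, 20.7) = (-0.4546, 3.116)
(s₃, t₃) = (-0.4546, 3.116) − 0.02·(-1.43, 18.2414) = (-0.426, 2.751172)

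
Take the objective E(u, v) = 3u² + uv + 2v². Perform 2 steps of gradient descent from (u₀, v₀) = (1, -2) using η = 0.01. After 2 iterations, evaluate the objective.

∇E = (6u + v, u + 4v)
(u₁, v₁) = (1, -2) − 0.01·(4, -7) = (0.96, -1.93)
(u₂, v₂) = (0.96, -1.93) − 0.01·(3.83, -6.76) = (0.9217, -1.8624)
E(0.9217, -1.8624) = 7.76908611

7.76908611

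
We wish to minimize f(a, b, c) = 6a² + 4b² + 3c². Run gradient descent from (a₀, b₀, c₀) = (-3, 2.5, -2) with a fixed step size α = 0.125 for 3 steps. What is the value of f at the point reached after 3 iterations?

∇f = (12a, 8b, 6c)
(a₁, b₁, c₁) = (-3, 2.5, -2) − 0.125·(-36, 20, -12) = (1.5, 0, -0.5)
(a₂, b₂, c₂) = (1.5, 0, -0.5) − 0.125·(18, 0, -3) = (-0.75, 0, -0.125)
(a₃, b₃, c₃) = (-0.75, 0, -0.125) − 0.125·(-9, 0, -0.75) = (0.375, 0, -0.03125)
f(0.375, 0, -0.03125) = 0.8466796875

0.8466796875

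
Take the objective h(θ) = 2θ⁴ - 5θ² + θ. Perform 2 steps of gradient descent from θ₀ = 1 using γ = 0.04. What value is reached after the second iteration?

h′(θ) = 8θ³ - 10θ + 1
θ₁ = 1 − 0.04·(-1) = 1.04
θ₂ = 1.04 − 0.04·(-0.401088) = 1.05604352

1.05604352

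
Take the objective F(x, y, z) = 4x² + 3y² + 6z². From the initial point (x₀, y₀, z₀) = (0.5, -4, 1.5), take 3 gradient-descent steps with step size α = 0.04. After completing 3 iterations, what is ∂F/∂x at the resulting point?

1.257728

∇F = (8x, 6y, 12z)
Step 1: at (0.5, -4, 1.5), ∇F = (4, -24, 18) → (0.5, -4, 1.5) − 0.04·(4, -24, 18) = (0.34, -3.04, 0.78)
Step 2: at (0.34, -3.04, 0.78), ∇F = (2.72, -18.24, 9.36) → (0.34, -3.04, 0.78) − 0.04·(2.72, -18.24, 9.36) = (0.2312, -2.3104, 0.4056)
Step 3: at (0.2312, -2.3104, 0.4056), ∇F = (1.8496, -13.8624, 4.8672) → (0.2312, -2.3104, 0.4056) − 0.04·(1.8496, -13.8624, 4.8672) = (0.157216, -1.755904, 0.210912)
∂F/∂x at (0.157216, -1.755904, 0.210912) = 1.257728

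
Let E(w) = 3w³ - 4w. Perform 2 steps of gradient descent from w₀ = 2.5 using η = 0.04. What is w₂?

E′(w) = 9w² - 4
w₁ = 2.5 − 0.04·52.25 = 0.41
w₂ = 0.41 − 0.04·(-2.4871) = 0.509484

0.509484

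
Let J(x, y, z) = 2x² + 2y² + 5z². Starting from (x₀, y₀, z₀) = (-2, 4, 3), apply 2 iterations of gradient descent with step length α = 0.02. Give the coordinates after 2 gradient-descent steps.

(-1.6928, 3.3856, 1.92)

∇J = (4x, 4y, 10z)
Step 1: at (-2, 4, 3), ∇J = (-8, 16, 30) → (-2, 4, 3) − 0.02·(-8, 16, 30) = (-1.84, 3.68, 2.4)
Step 2: at (-1.84, 3.68, 2.4), ∇J = (-7.36, 14.72, 24) → (-1.84, 3.68, 2.4) − 0.02·(-7.36, 14.72, 24) = (-1.6928, 3.3856, 1.92)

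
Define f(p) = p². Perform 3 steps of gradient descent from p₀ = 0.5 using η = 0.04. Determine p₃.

0.389344

f′(p) = 2p
p₁ = 0.5 − 0.04·1 = 0.46
p₂ = 0.46 − 0.04·0.92 = 0.4232
p₃ = 0.4232 − 0.04·0.8464 = 0.389344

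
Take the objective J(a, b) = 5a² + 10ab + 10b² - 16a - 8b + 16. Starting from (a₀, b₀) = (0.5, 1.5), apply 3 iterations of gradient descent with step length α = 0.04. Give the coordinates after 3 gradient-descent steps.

(0.9384, 0.1032)

∇J = (10a + 10b - 16, 10a + 20b - 8)
(a₁, b₁) = (0.5, 1.5) − 0.04·(4, 27) = (0.34, 0.42)
(a₂, b₂) = (0.34, 0.42) − 0.04·(-8.4, 3.8) = (0.676, 0.268)
(a₃, b₃) = (0.676, 0.268) − 0.04·(-6.56, 4.12) = (0.9384, 0.1032)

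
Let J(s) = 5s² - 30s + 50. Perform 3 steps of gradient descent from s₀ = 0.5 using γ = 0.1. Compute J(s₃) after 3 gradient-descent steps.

5

J′(s) = 10s - 30
Step 1: J′(0.5) = -25; s₁ = 0.5 − 0.1·(-25) = 3
Step 2: J′(3) = 0; s₂ = 3 − 0.1·0 = 3
Step 3: J′(3) = 0; s₃ = 3 − 0.1·0 = 3
J(3) = 5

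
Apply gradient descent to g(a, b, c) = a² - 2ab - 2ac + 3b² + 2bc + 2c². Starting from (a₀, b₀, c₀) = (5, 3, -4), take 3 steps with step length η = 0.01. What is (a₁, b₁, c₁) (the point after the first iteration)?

∇g = (2a - 2b - 2c, -2a + 6b + 2c, -2a + 2b + 4c)
Step 1: at (5, 3, -4), ∇g = (12, 0, -20) → (5, 3, -4) − 0.01·(12, 0, -20) = (4.88, 3, -3.8)

(4.88, 3, -3.8)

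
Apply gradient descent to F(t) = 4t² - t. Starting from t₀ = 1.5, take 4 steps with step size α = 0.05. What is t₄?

0.3032

F′(t) = 8t - 1
Step 1: F′(1.5) = 11; t₁ = 1.5 − 0.05·11 = 0.95
Step 2: F′(0.95) = 6.6; t₂ = 0.95 − 0.05·6.6 = 0.62
Step 3: F′(0.62) = 3.96; t₃ = 0.62 − 0.05·3.96 = 0.422
Step 4: F′(0.422) = 2.376; t₄ = 0.422 − 0.05·2.376 = 0.3032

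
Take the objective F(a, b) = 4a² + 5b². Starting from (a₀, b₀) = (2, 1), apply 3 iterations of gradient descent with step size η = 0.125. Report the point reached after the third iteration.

∇F = (8a, 10b)
(a₁, b₁) = (2, 1) − 0.125·(16, 10) = (0, -0.25)
(a₂, b₂) = (0, -0.25) − 0.125·(0, -2.5) = (0, 0.0625)
(a₃, b₃) = (0, 0.0625) − 0.125·(0, 0.625) = (0, -0.015625)

(0, -0.015625)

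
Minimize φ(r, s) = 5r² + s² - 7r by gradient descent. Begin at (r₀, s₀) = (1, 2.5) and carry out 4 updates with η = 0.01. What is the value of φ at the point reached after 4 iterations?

3.06097913563616

∇φ = (10r - 7, 2s)
Step 1: at (1, 2.5), ∇φ = (3, 5) → (1, 2.5) − 0.01·(3, 5) = (0.97, 2.45)
Step 2: at (0.97, 2.45), ∇φ = (2.7, 4.9) → (0.97, 2.45) − 0.01·(2.7, 4.9) = (0.943, 2.401)
Step 3: at (0.943, 2.401), ∇φ = (2.43, 4.802) → (0.943, 2.401) − 0.01·(2.43, 4.802) = (0.9187, 2.35298)
Step 4: at (0.9187, 2.35298), ∇φ = (2.187, 4.70596) → (0.9187, 2.35298) − 0.01·(2.187, 4.70596) = (0.89683, 2.3059204)
φ(0.89683, 2.3059204) = 3.06097913563616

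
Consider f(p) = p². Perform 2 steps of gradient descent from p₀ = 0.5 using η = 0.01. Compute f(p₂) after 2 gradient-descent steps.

f′(p) = 2p
p₁ = 0.5 − 0.01·1 = 0.49
p₂ = 0.49 − 0.01·0.98 = 0.4802
f(0.4802) = 0.23059204

0.23059204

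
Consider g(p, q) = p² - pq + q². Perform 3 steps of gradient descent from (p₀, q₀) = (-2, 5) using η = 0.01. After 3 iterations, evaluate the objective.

32.730051517293

∇g = (2p - q, -p + 2q)
Step 1: at (-2, 5), ∇g = (-9, 12) → (-2, 5) − 0.01·(-9, 12) = (-1.91, 4.88)
Step 2: at (-1.91, 4.88), ∇g = (-8.7, 11.67) → (-1.91, 4.88) − 0.01·(-8.7, 11.67) = (-1.823, 4.7633)
Step 3: at (-1.823, 4.7633), ∇g = (-8.4093, 11.3496) → (-1.823, 4.7633) − 0.01·(-8.4093, 11.3496) = (-1.738907, 4.649804)
g(-1.738907, 4.649804) = 32.730051517293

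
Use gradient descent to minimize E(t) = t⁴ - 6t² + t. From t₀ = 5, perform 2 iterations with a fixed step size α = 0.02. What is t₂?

-0.29736256

E′(t) = 4t³ - 12t + 1
t₁ = 5 − 0.02·441 = -3.82
t₂ = -3.82 − 0.02·(-176.131872) = -0.29736256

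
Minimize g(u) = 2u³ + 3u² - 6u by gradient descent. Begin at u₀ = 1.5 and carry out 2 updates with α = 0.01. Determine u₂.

g′(u) = 6u² + 6u - 6
Step 1: g′(1.5) = 16.5; u₁ = 1.5 − 0.01·16.5 = 1.335
Step 2: g′(1.335) = 12.70335; u₂ = 1.335 − 0.01·12.70335 = 1.2079665

1.2079665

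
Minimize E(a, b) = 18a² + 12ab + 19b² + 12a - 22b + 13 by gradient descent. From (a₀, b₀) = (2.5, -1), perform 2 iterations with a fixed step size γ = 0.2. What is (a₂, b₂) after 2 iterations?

∇E = (36a + 12b + 12, 12a + 38b - 22)
(a₁, b₁) = (2.5, -1) − 0.2·(90, -30) = (-15.5, 5)
(a₂, b₂) = (-15.5, 5) − 0.2·(-486, -18) = (81.7, 8.6)

(81.7, 8.6)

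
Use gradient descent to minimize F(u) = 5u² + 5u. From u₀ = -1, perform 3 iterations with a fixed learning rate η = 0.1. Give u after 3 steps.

-0.5

F′(u) = 10u + 5
u₁ = -1 − 0.1·(-5) = -0.5
u₂ = -0.5 − 0.1·0 = -0.5
u₃ = -0.5 − 0.1·0 = -0.5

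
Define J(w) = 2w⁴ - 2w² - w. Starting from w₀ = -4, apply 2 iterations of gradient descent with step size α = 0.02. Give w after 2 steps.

J′(w) = 8w³ - 4w - 1
Step 1: J′(-4) = -497; w₁ = -4 − 0.02·(-497) = 5.94
Step 2: J′(5.94) = 1651.916672; w₂ = 5.94 − 0.02·1651.916672 = -27.09833344

-27.09833344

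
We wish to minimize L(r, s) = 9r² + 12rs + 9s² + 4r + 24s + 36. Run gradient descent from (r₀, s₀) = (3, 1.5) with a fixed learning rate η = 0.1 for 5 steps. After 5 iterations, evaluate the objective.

226734.9338619904

∇L = (18r + 12s + 4, 12r + 18s + 24)
(r₁, s₁) = (3, 1.5) − 0.1·(76, 87) = (-4.6, -7.2)
(r₂, s₂) = (-4.6, -7.2) − 0.1·(-165.2, -160.8) = (11.92, 8.88)
(r₃, s₃) = (11.92, 8.88) − 0.1·(325.12, 326.88) = (-20.592, -23.808)
(r₄, s₄) = (-20.592, -23.808) − 0.1·(-652.352, -651.648) = (44.6432, 41.3568)
(r₅, s₅) = (44.6432, 41.3568) − 0.1·(1303.8592, 1304.1408) = (-85.74272, -89.05728)
L(-85.74272, -89.05728) = 226734.9338619904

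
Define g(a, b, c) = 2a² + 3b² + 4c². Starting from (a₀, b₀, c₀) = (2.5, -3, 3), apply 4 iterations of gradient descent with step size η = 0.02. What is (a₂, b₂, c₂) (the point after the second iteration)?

(2.116, -2.3232, 2.1168)

∇g = (4a, 6b, 8c)
(a₁, b₁, c₁) = (2.5, -3, 3) − 0.02·(10, -18, 24) = (2.3, -2.64, 2.52)
(a₂, b₂, c₂) = (2.3, -2.64, 2.52) − 0.02·(9.2, -15.84, 20.16) = (2.116, -2.3232, 2.1168)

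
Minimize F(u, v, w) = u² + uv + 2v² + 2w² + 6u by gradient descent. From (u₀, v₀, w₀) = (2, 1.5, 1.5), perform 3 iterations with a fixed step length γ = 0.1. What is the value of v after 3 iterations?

0.2

∇F = (2u + v + 6, u + 4v, 4w)
Step 1: at (2, 1.5, 1.5), ∇F = (11.5, 8, 6) → (2, 1.5, 1.5) − 0.1·(11.5, 8, 6) = (0.85, 0.7, 0.9)
Step 2: at (0.85, 0.7, 0.9), ∇F = (8.4, 3.65, 3.6) → (0.85, 0.7, 0.9) − 0.1·(8.4, 3.65, 3.6) = (0.01, 0.335, 0.54)
Step 3: at (0.01, 0.335, 0.54), ∇F = (6.355, 1.35, 2.16) → (0.01, 0.335, 0.54) − 0.1·(6.355, 1.35, 2.16) = (-0.6255, 0.2, 0.324)
v = 0.2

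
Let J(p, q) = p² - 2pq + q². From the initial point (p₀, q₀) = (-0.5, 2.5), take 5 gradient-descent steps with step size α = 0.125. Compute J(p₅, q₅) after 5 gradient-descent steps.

∇J = (2p - 2q, -2p + 2q)
(p₁, q₁) = (-0.5, 2.5) − 0.125·(-6, 6) = (0.25, 1.75)
(p₂, q₂) = (0.25, 1.75) − 0.125·(-3, 3) = (0.625, 1.375)
(p₃, q₃) = (0.625, 1.375) − 0.125·(-1.5, 1.5) = (0.8125, 1.1875)
(p₄, q₄) = (0.8125, 1.1875) − 0.125·(-0.75, 0.75) = (0.90625, 1.09375)
(p₅, q₅) = (0.90625, 1.09375) − 0.125·(-0.375, 0.375) = (0.953125, 1.046875)
J(0.953125, 1.046875) = 0.0087890625

0.0087890625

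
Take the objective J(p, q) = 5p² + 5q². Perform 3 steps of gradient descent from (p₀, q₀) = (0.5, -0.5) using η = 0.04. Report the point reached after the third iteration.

(0.108, -0.108)

∇J = (10p, 10q)
(p₁, q₁) = (0.5, -0.5) − 0.04·(5, -5) = (0.3, -0.3)
(p₂, q₂) = (0.3, -0.3) − 0.04·(3, -3) = (0.18, -0.18)
(p₃, q₃) = (0.18, -0.18) − 0.04·(1.8, -1.8) = (0.108, -0.108)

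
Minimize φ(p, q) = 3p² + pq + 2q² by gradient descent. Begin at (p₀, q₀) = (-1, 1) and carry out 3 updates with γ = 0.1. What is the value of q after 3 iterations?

∇φ = (6p + q, p + 4q)
Step 1: at (-1, 1), ∇φ = (-5, 3) → (-1, 1) − 0.1·(-5, 3) = (-0.5, 0.7)
Step 2: at (-0.5, 0.7), ∇φ = (-2.3, 2.3) → (-0.5, 0.7) − 0.1·(-2.3, 2.3) = (-0.27, 0.47)
Step 3: at (-0.27, 0.47), ∇φ = (-1.15, 1.61) → (-0.27, 0.47) − 0.1·(-1.15, 1.61) = (-0.155, 0.309)
q = 0.309

0.309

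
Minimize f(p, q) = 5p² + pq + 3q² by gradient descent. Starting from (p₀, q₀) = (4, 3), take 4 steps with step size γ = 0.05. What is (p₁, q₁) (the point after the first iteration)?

∇f = (10p + q, p + 6q)
(p₁, q₁) = (4, 3) − 0.05·(43, 22) = (1.85, 1.9)

(1.85, 1.9)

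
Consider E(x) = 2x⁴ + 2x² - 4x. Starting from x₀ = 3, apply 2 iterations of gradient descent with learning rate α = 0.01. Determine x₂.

E′(x) = 8x³ + 4x - 4
x₁ = 3 − 0.01·224 = 0.76
x₂ = 0.76 − 0.01·2.551808 = 0.73448192

0.73448192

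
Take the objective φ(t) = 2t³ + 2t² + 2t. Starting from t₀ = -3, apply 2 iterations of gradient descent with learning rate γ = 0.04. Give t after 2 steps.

-9.516224

φ′(t) = 6t² + 4t + 2
t₁ = -3 − 0.04·44 = -4.76
t₂ = -4.76 − 0.04·118.9056 = -9.516224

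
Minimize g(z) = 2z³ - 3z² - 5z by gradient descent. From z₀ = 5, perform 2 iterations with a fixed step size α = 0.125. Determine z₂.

g′(z) = 6z² - 6z - 5
z₁ = 5 − 0.125·115 = -9.375
z₂ = -9.375 − 0.125·578.59375 = -81.69921875

-81.69921875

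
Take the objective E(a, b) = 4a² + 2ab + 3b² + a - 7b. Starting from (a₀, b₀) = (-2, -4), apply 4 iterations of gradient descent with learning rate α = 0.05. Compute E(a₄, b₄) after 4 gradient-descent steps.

-0.5697782675

∇E = (8a + 2b + 1, 2a + 6b - 7)
(a₁, b₁) = (-2, -4) − 0.05·(-23, -35) = (-0.85, -2.25)
(a₂, b₂) = (-0.85, -2.25) − 0.05·(-10.3, -22.2) = (-0.335, -1.14)
(a₃, b₃) = (-0.335, -1.14) − 0.05·(-3.96, -14.51) = (-0.137, -0.4145)
(a₄, b₄) = (-0.137, -0.4145) − 0.05·(-0.925, -9.761) = (-0.09075, 0.07355)
E(-0.09075, 0.07355) = -0.5697782675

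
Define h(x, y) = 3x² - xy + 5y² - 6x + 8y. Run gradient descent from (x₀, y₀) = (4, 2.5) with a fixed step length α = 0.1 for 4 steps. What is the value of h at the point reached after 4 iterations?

-5.4489850875

∇h = (6x - y - 6, -x + 10y + 8)
Step 1: at (4, 2.5), ∇h = (15.5, 29) → (4, 2.5) − 0.1·(15.5, 29) = (2.45, -0.4)
Step 2: at (2.45, -0.4), ∇h = (9.1, 1.55) → (2.45, -0.4) − 0.1·(9.1, 1.55) = (1.54, -0.555)
Step 3: at (1.54, -0.555), ∇h = (3.795, 0.91) → (1.54, -0.555) − 0.1·(3.795, 0.91) = (1.1605, -0.646)
Step 4: at (1.1605, -0.646), ∇h = (1.609, 0.3795) → (1.1605, -0.646) − 0.1·(1.609, 0.3795) = (0.9996, -0.68395)
h(0.9996, -0.68395) = -5.4489850875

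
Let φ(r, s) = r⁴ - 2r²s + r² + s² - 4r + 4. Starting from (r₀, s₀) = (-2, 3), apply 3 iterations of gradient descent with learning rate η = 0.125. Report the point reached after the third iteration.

(1.421875, 1.890625)

∇φ = (4r³ - 4rs + 2r - 4, -2r² + 2s)
Step 1: at (-2, 3), ∇φ = (-16, -2) → (-2, 3) − 0.125·(-16, -2) = (0, 3.25)
Step 2: at (0, 3.25), ∇φ = (-4, 6.5) → (0, 3.25) − 0.125·(-4, 6.5) = (0.5, 2.4375)
Step 3: at (0.5, 2.4375), ∇φ = (-7.375, 4.375) → (0.5, 2.4375) − 0.125·(-7.375, 4.375) = (1.421875, 1.890625)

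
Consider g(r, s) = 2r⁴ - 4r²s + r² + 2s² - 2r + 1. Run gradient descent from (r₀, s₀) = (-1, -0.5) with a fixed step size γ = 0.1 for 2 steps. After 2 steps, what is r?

∇g = (8r³ - 8rs + 2r - 2, -4r² + 4s)
Step 1: at (-1, -0.5), ∇g = (-16, -6) → (-1, -0.5) − 0.1·(-16, -6) = (0.6, 0.1)
Step 2: at (0.6, 0.1), ∇g = (0.448, -1.04) → (0.6, 0.1) − 0.1·(0.448, -1.04) = (0.5552, 0.204)
r = 0.5552

0.5552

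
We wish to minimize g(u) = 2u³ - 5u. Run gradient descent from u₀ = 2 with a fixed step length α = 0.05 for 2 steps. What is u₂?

0.96925

g′(u) = 6u² - 5
Step 1: g′(2) = 19; u₁ = 2 − 0.05·19 = 1.05
Step 2: g′(1.05) = 1.615; u₂ = 1.05 − 0.05·1.615 = 0.96925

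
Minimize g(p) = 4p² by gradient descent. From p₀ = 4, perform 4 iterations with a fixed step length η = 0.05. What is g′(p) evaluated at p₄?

g′(p) = 8p
Step 1: g′(4) = 32; p₁ = 4 − 0.05·32 = 2.4
Step 2: g′(2.4) = 19.2; p₂ = 2.4 − 0.05·19.2 = 1.44
Step 3: g′(1.44) = 11.52; p₃ = 1.44 − 0.05·11.52 = 0.864
Step 4: g′(0.864) = 6.912; p₄ = 0.864 − 0.05·6.912 = 0.5184
g′(p) at (0.5184) = 4.1472

4.1472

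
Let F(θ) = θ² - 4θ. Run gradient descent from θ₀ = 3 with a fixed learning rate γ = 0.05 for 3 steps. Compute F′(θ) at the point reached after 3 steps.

F′(θ) = 2θ - 4
θ₁ = 3 − 0.05·2 = 2.9
θ₂ = 2.9 − 0.05·1.8 = 2.81
θ₃ = 2.81 − 0.05·1.62 = 2.729
F′(θ) at (2.729) = 1.458

1.458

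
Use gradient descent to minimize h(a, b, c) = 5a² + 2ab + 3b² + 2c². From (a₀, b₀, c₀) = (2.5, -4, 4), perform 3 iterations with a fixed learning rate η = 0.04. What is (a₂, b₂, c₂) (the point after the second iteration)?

(1.3512, -2.608, 2.8224)

∇h = (10a + 2b, 2a + 6b, 4c)
Step 1: at (2.5, -4, 4), ∇h = (17, -19, 16) → (2.5, -4, 4) − 0.04·(17, -19, 16) = (1.82, -3.24, 3.36)
Step 2: at (1.82, -3.24, 3.36), ∇h = (11.72, -15.8, 13.44) → (1.82, -3.24, 3.36) − 0.04·(11.72, -15.8, 13.44) = (1.3512, -2.608, 2.8224)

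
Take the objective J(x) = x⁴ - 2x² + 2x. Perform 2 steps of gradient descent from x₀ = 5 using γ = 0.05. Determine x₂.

J′(x) = 4x³ - 4x + 2
x₁ = 5 − 0.05·482 = -19.1
x₂ = -19.1 − 0.05·(-27793.084) = 1370.5542

1370.5542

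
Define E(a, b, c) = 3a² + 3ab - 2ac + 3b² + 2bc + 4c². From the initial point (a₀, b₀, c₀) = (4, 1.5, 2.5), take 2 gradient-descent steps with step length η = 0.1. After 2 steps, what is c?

0.75

∇E = (6a + 3b - 2c, 3a + 6b + 2c, -2a + 2b + 8c)
(a₁, b₁, c₁) = (4, 1.5, 2.5) − 0.1·(23.5, 26, 15) = (1.65, -1.1, 1)
(a₂, b₂, c₂) = (1.65, -1.1, 1) − 0.1·(4.6, 0.35, 2.5) = (1.19, -1.135, 0.75)
c = 0.75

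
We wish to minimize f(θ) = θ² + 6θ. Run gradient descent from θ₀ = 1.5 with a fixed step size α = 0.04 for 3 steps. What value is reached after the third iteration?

0.504096

f′(θ) = 2θ + 6
Step 1: f′(1.5) = 9; θ₁ = 1.5 − 0.04·9 = 1.14
Step 2: f′(1.14) = 8.28; θ₂ = 1.14 − 0.04·8.28 = 0.8088
Step 3: f′(0.8088) = 7.6176; θ₃ = 0.8088 − 0.04·7.6176 = 0.504096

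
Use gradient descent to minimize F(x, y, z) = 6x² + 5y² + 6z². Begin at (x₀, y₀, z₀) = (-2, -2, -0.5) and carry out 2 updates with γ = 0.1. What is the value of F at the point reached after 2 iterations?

∇F = (12x, 10y, 12z)
Step 1: at (-2, -2, -0.5), ∇F = (-24, -20, -6) → (-2, -2, -0.5) − 0.1·(-24, -20, -6) = (0.4, 0, 0.1)
Step 2: at (0.4, 0, 0.1), ∇F = (4.8, 0, 1.2) → (0.4, 0, 0.1) − 0.1·(4.8, 0, 1.2) = (-0.08, 0, -0.02)
F(-0.08, 0, -0.02) = 0.0408

0.0408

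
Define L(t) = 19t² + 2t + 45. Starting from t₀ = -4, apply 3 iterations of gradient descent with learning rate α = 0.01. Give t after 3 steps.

L′(t) = 38t + 2
Step 1: L′(-4) = -150; t₁ = -4 − 0.01·(-150) = -2.5
Step 2: L′(-2.5) = -93; t₂ = -2.5 − 0.01·(-93) = -1.57
Step 3: L′(-1.57) = -57.66; t₃ = -1.57 − 0.01·(-57.66) = -0.9934

-0.9934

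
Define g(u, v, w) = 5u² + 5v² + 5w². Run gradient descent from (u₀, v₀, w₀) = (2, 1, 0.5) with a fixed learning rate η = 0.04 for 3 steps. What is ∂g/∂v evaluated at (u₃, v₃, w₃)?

∇g = (10u, 10v, 10w)
Step 1: at (2, 1, 0.5), ∇g = (20, 10, 5) → (2, 1, 0.5) − 0.04·(20, 10, 5) = (1.2, 0.6, 0.3)
Step 2: at (1.2, 0.6, 0.3), ∇g = (12, 6, 3) → (1.2, 0.6, 0.3) − 0.04·(12, 6, 3) = (0.72, 0.36, 0.18)
Step 3: at (0.72, 0.36, 0.18), ∇g = (7.2, 3.6, 1.8) → (0.72, 0.36, 0.18) − 0.04·(7.2, 3.6, 1.8) = (0.432, 0.216, 0.108)
∂g/∂v at (0.432, 0.216, 0.108) = 2.16

2.16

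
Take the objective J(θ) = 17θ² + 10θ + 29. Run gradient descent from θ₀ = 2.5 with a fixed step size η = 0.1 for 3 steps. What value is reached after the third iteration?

-38.92

J′(θ) = 34θ + 10
θ₁ = 2.5 − 0.1·95 = -7
θ₂ = -7 − 0.1·(-228) = 15.8
θ₃ = 15.8 − 0.1·547.2 = -38.92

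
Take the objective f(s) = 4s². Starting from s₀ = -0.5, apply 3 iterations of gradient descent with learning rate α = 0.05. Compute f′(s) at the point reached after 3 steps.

f′(s) = 8s
s₁ = -0.5 − 0.05·(-4) = -0.3
s₂ = -0.3 − 0.05·(-2.4) = -0.18
s₃ = -0.18 − 0.05·(-1.44) = -0.108
f′(s) at (-0.108) = -0.864

-0.864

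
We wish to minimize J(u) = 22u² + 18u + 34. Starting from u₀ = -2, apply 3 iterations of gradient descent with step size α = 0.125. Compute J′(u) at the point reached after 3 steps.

J′(u) = 44u + 18
u₁ = -2 − 0.125·(-70) = 6.75
u₂ = 6.75 − 0.125·315 = -32.625
u₃ = -32.625 − 0.125·(-1417.5) = 144.5625
J′(u) at (144.5625) = 6378.75

6378.75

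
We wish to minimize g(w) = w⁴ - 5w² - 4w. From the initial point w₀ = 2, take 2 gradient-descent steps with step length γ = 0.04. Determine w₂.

1.75333888

g′(w) = 4w³ - 10w - 4
Step 1: g′(2) = 8; w₁ = 2 − 0.04·8 = 1.68
Step 2: g′(1.68) = -1.833472; w₂ = 1.68 − 0.04·(-1.833472) = 1.75333888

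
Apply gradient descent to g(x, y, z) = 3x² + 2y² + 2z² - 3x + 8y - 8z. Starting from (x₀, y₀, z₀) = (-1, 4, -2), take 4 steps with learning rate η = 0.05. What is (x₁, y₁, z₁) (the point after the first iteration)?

∇g = (6x - 3, 4y + 8, 4z - 8)
Step 1: at (-1, 4, -2), ∇g = (-9, 24, -16) → (-1, 4, -2) − 0.05·(-9, 24, -16) = (-0.55, 2.8, -1.2)

(-0.55, 2.8, -1.2)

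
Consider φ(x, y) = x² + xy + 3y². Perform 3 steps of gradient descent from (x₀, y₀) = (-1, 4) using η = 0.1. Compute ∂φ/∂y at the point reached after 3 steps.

1.614

∇φ = (2x + y, x + 6y)
Step 1: at (-1, 4), ∇φ = (2, 23) → (-1, 4) − 0.1·(2, 23) = (-1.2, 1.7)
Step 2: at (-1.2, 1.7), ∇φ = (-0.7, 9) → (-1.2, 1.7) − 0.1·(-0.7, 9) = (-1.13, 0.8)
Step 3: at (-1.13, 0.8), ∇φ = (-1.46, 3.67) → (-1.13, 0.8) − 0.1·(-1.46, 3.67) = (-0.984, 0.433)
∂φ/∂y at (-0.984, 0.433) = 1.614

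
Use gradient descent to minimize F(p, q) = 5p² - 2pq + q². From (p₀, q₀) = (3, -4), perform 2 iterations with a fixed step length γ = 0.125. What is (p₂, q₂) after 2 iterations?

∇F = (10p - 2q, -2p + 2q)
(p₁, q₁) = (3, -4) − 0.125·(38, -14) = (-1.75, -2.25)
(p₂, q₂) = (-1.75, -2.25) − 0.125·(-13, -1) = (-0.125, -2.125)

(-0.125, -2.125)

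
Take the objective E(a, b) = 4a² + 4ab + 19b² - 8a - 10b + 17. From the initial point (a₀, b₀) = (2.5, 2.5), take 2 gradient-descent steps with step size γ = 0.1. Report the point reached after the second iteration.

(3.66, 20.48)

∇E = (8a + 4b - 8, 4a + 38b - 10)
Step 1: at (2.5, 2.5), ∇E = (22, 95) → (2.5, 2.5) − 0.1·(22, 95) = (0.3, -7)
Step 2: at (0.3, -7), ∇E = (-33.6, -274.8) → (0.3, -7) − 0.1·(-33.6, -274.8) = (3.66, 20.48)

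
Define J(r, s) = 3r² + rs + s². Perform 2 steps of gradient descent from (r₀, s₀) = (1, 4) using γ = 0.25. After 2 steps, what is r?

∇J = (6r + s, r + 2s)
(r₁, s₁) = (1, 4) − 0.25·(10, 9) = (-1.5, 1.75)
(r₂, s₂) = (-1.5, 1.75) − 0.25·(-7.25, 2) = (0.3125, 1.25)
r = 0.3125

0.3125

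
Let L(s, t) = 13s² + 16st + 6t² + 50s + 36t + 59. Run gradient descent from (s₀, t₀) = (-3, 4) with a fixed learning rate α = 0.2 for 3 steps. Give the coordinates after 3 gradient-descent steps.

∇L = (26s + 16t + 50, 16s + 12t + 36)
Step 1: at (-3, 4), ∇L = (36, 36) → (-3, 4) − 0.2·(36, 36) = (-10.2, -3.2)
Step 2: at (-10.2, -3.2), ∇L = (-266.4, -165.6) → (-10.2, -3.2) − 0.2·(-266.4, -165.6) = (43.08, 29.92)
Step 3: at (43.08, 29.92), ∇L = (1648.8, 1084.32) → (43.08, 29.92) − 0.2·(1648.8, 1084.32) = (-286.68, -186.944)

(-286.68, -186.944)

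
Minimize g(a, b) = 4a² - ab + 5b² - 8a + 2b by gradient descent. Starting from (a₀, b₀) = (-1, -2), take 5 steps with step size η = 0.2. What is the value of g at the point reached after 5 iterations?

7.37918976

∇g = (8a - b - 8, -a + 10b + 2)
Step 1: at (-1, -2), ∇g = (-14, -17) → (-1, -2) − 0.2·(-14, -17) = (1.8, 1.4)
Step 2: at (1.8, 1.4), ∇g = (5, 14.2) → (1.8, 1.4) − 0.2·(5, 14.2) = (0.8, -1.44)
Step 3: at (0.8, -1.44), ∇g = (-0.16, -13.2) → (0.8, -1.44) − 0.2·(-0.16, -13.2) = (0.832, 1.2)
Step 4: at (0.832, 1.2), ∇g = (-2.544, 13.168) → (0.832, 1.2) − 0.2·(-2.544, 13.168) = (1.3408, -1.4336)
Step 5: at (1.3408, -1.4336), ∇g = (4.16, -13.6768) → (1.3408, -1.4336) − 0.2·(4.16, -13.6768) = (0.5088, 1.30176)
g(0.5088, 1.30176) = 7.37918976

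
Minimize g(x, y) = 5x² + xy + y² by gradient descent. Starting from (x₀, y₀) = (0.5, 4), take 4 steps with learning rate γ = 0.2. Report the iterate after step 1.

∇g = (10x + y, x + 2y)
Step 1: at (0.5, 4), ∇g = (9, 8.5) → (0.5, 4) − 0.2·(9, 8.5) = (-1.3, 2.3)

(-1.3, 2.3)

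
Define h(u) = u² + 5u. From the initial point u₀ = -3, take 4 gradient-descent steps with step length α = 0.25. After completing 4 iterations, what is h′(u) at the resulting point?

-0.0625

h′(u) = 2u + 5
Step 1: h′(-3) = -1; u₁ = -3 − 0.25·(-1) = -2.75
Step 2: h′(-2.75) = -0.5; u₂ = -2.75 − 0.25·(-0.5) = -2.625
Step 3: h′(-2.625) = -0.25; u₃ = -2.625 − 0.25·(-0.25) = -2.5625
Step 4: h′(-2.5625) = -0.125; u₄ = -2.5625 − 0.25·(-0.125) = -2.53125
h′(u) at (-2.53125) = -0.0625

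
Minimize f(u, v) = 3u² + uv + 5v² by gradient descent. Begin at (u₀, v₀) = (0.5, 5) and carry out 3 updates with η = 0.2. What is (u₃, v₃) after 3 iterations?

(-1.312, -5.568)

∇f = (6u + v, u + 10v)
Step 1: at (0.5, 5), ∇f = (8, 50.5) → (0.5, 5) − 0.2·(8, 50.5) = (-1.1, -5.1)
Step 2: at (-1.1, -5.1), ∇f = (-11.7, -52.1) → (-1.1, -5.1) − 0.2·(-11.7, -52.1) = (1.24, 5.32)
Step 3: at (1.24, 5.32), ∇f = (12.76, 54.44) → (1.24, 5.32) − 0.2·(12.76, 54.44) = (-1.312, -5.568)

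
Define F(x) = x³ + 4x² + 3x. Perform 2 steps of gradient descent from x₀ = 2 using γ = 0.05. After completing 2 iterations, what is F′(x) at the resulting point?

F′(x) = 3x² + 8x + 3
Step 1: F′(2) = 31; x₁ = 2 − 0.05·31 = 0.45
Step 2: F′(0.45) = 7.2075; x₂ = 0.45 − 0.05·7.2075 = 0.089625
F′(x) at (0.089625) = 3.741097921875

3.741097921875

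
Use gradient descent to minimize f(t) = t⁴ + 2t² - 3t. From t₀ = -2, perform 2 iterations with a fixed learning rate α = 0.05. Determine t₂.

0.269325

f′(t) = 4t³ + 4t - 3
t₁ = -2 − 0.05·(-43) = 0.15
t₂ = 0.15 − 0.05·(-2.3865) = 0.269325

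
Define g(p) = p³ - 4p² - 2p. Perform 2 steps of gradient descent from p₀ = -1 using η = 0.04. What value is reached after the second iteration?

g′(p) = 3p² - 8p - 2
Step 1: g′(-1) = 9; p₁ = -1 − 0.04·9 = -1.36
Step 2: g′(-1.36) = 14.4288; p₂ = -1.36 − 0.04·14.4288 = -1.937152

-1.937152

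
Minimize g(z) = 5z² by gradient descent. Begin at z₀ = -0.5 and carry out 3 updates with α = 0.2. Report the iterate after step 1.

g′(z) = 10z
z₁ = -0.5 − 0.2·(-5) = 0.5

0.5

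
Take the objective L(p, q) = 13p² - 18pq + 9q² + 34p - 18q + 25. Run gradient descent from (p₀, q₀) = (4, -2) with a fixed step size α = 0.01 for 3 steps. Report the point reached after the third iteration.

∇L = (26p - 18q + 34, -18p + 18q - 18)
(p₁, q₁) = (4, -2) − 0.01·(174, -126) = (2.26, -0.74)
(p₂, q₂) = (2.26, -0.74) − 0.01·(106.08, -72) = (1.1992, -0.02)
(p₃, q₃) = (1.1992, -0.02) − 0.01·(65.5392, -39.9456) = (0.543808, 0.379456)

(0.543808, 0.379456)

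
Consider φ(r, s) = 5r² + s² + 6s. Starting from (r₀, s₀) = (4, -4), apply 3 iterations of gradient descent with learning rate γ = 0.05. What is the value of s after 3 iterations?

-3.729

∇φ = (10r, 2s + 6)
(r₁, s₁) = (4, -4) − 0.05·(40, -2) = (2, -3.9)
(r₂, s₂) = (2, -3.9) − 0.05·(20, -1.8) = (1, -3.81)
(r₃, s₃) = (1, -3.81) − 0.05·(10, -1.62) = (0.5, -3.729)
s = -3.729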